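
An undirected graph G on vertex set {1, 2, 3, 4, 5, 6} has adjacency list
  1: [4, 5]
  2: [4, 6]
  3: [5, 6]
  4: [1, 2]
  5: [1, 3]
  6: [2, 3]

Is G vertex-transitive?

Yes

G is 2-regular and connected on 6 vertices, i.e. the cycle C_6. The automorphisms of the 6-cycle are exactly the symmetries of a regular 6-gon: the dihedral group D_6, |D_6| = 12. This group acts transitively on the 6 vertices.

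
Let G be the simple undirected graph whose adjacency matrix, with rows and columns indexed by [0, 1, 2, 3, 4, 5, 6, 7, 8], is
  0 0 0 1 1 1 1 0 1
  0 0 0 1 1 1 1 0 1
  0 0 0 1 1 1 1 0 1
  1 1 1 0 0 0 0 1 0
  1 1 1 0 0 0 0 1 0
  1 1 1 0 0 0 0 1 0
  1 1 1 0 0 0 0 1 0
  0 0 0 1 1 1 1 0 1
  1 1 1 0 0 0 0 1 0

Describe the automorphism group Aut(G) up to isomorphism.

The vertices split by degree into {0, 1, 2, 7} (degree 5) and {3, 4, 5, 6, 8} (degree 4); every edge runs between the two parts, so G is the complete bipartite graph K_{4,5}. The parts have unequal sizes, so no automorphism swaps them; each part is permuted independently, giving S_4 × S_5 of order 4!·5! = 2880.

S_4 × S_5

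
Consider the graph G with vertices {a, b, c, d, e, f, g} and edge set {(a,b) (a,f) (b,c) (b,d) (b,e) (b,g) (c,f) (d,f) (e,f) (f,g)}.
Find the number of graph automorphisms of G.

The vertices split by degree into {b, f} (degree 5) and {a, c, d, e, g} (degree 2); every edge runs between the two parts, so G is the complete bipartite graph K_{2,5}. Automorphisms preserve the bipartition setwise (since the parts differ in size) and act as S_5 × S_2 within it; |Aut| = 240.

240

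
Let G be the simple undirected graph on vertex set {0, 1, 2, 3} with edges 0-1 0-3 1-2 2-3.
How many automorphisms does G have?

8

G is 2-regular and bipartite on 2^2 = 4 vertices with girth 4; it is the hypercube graph Q_2. The symmetry group of the 2-cube is the hyperoctahedral group B_2 = Z_2 ≀ S_2, of order 2^2·2! = 8.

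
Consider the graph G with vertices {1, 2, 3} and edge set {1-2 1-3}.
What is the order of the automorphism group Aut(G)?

The degree sequence is [2, 1, 1]; the two degree-1 vertices 2 and 3 are the ends of a path, so G = P_3. A path has exactly one nontrivial symmetry — reversal — giving Aut(G) of order 2.

2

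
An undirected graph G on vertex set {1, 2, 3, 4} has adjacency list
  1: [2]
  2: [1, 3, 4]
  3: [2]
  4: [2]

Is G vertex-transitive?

No

Vertex 2 is the only vertex of degree 3, so every automorphism fixes it; G is not vertex-transitive.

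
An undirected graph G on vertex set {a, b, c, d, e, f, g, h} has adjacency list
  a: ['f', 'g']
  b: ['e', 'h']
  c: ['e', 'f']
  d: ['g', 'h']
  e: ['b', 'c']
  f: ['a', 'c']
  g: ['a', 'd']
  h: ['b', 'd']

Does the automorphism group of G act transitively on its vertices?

Yes

Every vertex has degree 2 and the graph is connected, so G is the 8-cycle C_8. The automorphisms of the 8-cycle are exactly the symmetries of a regular 8-gon: the dihedral group D_8, |D_8| = 16. Under this action every vertex can be carried to every other, so G is vertex-transitive.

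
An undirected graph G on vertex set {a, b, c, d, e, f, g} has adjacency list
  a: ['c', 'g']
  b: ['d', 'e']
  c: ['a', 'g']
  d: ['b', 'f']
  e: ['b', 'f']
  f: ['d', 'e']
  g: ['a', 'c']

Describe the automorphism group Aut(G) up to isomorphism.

D_4 × D_3

G has two connected components, {b, d, e, f} and {a, c, g}; each is 2-regular, so G = C_4 ⊔ C_3. The components are non-isomorphic (different sizes), so Aut(G) = Aut(C_4) × Aut(C_3) = D_4 × D_3 of order 8·6 = 48.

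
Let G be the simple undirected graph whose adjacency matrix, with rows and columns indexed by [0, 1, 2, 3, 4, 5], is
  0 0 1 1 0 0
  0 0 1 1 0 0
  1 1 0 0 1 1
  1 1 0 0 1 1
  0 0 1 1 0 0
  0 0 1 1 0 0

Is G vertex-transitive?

Automorphisms preserve degree, but G has vertices of degree 2 and vertices of degree 4; no automorphism maps one to the other, so G is not vertex-transitive.

No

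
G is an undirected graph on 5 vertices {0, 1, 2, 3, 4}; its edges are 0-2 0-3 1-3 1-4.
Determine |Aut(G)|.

The degree sequence is [2, 2, 1, 2, 1]; the two degree-1 vertices 2 and 4 are the ends of a path, so G = P_5. A path has exactly one nontrivial symmetry — reversal — giving Aut(G) of order 2.

2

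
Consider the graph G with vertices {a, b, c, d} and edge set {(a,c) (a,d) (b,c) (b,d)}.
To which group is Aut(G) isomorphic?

the hyperoctahedral group B_2

G is 2-regular and bipartite on 2^2 = 4 vertices with girth 4; it is the hypercube graph Q_2. Aut(Q_2) consists of the signed permutations of the 2 coordinate axes: 2! permutations times 2^2 sign flips, so |Aut| = 2^2·2! = 8.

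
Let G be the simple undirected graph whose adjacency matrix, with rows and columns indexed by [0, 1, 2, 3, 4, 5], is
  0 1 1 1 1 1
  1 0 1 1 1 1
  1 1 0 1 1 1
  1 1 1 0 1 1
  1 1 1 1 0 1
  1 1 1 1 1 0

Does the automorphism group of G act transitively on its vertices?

Yes

Every vertex has degree 5, so G is the complete graph K_6. Any permutation of the 6 vertices preserves K_6, so Aut(K_6) = S_6 of order 6! = 720. This group acts transitively on the 6 vertices.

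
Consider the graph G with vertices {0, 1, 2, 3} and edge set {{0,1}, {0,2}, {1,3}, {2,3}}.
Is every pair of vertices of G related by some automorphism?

Yes

G is 2-regular and bipartite on 2^2 = 4 vertices with girth 4; it is the hypercube graph Q_2. The symmetry group of the 2-cube is the hyperoctahedral group B_2 = Z_2 ≀ S_2, of order 2^2·2! = 8. This group acts transitively on the 4 vertices.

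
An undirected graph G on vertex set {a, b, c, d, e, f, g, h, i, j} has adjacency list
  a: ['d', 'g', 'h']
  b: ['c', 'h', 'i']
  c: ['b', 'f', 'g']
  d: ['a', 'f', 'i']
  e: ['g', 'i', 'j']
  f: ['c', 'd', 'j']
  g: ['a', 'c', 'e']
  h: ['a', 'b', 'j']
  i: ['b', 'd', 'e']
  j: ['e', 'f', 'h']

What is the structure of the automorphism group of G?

the symmetric group S_5

G is 3-regular on 10 vertices with no triangles and no 4-cycles (girth 5): this is the Petersen graph. It is a classical fact that the Petersen graph has automorphism group S_5 (order 120), arising from its description as the Kneser graph K(5,2).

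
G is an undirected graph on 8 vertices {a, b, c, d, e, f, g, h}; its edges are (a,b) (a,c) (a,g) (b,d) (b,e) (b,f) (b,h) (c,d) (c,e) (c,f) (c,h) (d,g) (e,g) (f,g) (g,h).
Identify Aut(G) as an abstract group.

S_3 × S_5

The vertices split by degree into {b, c, g} (degree 5) and {a, d, e, f, h} (degree 3); every edge runs between the two parts, so G is the complete bipartite graph K_{3,5}. The parts have unequal sizes, so no automorphism swaps them; each part is permuted independently, giving S_3 × S_5 of order 3!·5! = 720.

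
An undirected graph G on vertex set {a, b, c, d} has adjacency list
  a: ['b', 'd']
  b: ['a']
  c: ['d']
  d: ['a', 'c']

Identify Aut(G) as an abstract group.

Z_2

The degree sequence is [2, 1, 1, 2]; the two degree-1 vertices b and c are the ends of a path, so G = P_4. The only nontrivial automorphism of a path is the end-to-end reflection, so Aut(G) ≅ Z_2.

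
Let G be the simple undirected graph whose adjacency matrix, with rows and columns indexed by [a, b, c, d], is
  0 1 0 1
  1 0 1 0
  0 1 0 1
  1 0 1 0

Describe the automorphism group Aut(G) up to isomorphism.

G is 2-regular and bipartite on 2^2 = 4 vertices with girth 4; it is the hypercube graph Q_2. Aut(Q_2) consists of the signed permutations of the 2 coordinate axes: 2! permutations times 2^2 sign flips, so |Aut| = 2^2·2! = 8.

Z_2^2 ⋊ S_2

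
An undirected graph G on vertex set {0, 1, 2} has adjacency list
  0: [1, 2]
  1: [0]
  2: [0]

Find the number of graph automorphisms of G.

The degree sequence is [2, 1, 1]; the two degree-1 vertices 1 and 2 are the ends of a path, so G = P_3. The only nontrivial automorphism of a path is the end-to-end reflection, so Aut(G) ≅ Z_2.

2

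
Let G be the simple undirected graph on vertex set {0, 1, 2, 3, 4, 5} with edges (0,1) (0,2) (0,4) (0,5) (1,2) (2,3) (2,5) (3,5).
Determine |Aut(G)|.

1

Degrees alone do not determine every vertex (e.g. 0 and 2 both have degree 4), but their neighbour-degree multisets differ: N(0) has degrees [1, 2, 3, 4] while N(2) has degrees [2, 2, 3, 4]. Repeating this refinement separates all vertices, so the only automorphism is the identity.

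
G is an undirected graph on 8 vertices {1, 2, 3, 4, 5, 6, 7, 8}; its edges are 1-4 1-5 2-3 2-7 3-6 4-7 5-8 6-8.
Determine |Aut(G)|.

Every vertex has degree 2 and the graph is connected, so G is the 8-cycle C_8. The automorphisms of the 8-cycle are exactly the symmetries of a regular 8-gon: the dihedral group D_8, |D_8| = 16.

16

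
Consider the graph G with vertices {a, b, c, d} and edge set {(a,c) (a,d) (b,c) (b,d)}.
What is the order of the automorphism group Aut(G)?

8

G is 2-regular and bipartite on 2^2 = 4 vertices with girth 4; it is the hypercube graph Q_2. The symmetry group of the 2-cube is the hyperoctahedral group B_2 = Z_2 ≀ S_2, of order 2^2·2! = 8.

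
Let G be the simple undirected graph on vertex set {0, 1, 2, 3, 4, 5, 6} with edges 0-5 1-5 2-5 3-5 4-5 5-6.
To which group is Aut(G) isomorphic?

Vertex 5 has degree 6 and every other vertex has degree 1, so G is the star K_{1,6} with centre 5. The 6 leaves are pairwise interchangeable while the centre is fixed, giving Aut(G) = S_6.

S_6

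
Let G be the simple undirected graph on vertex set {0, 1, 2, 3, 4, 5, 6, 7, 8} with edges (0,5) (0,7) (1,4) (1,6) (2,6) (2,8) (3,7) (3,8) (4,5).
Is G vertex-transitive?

G is 2-regular and connected on 9 vertices, i.e. the cycle C_9. The automorphisms of the 9-cycle are exactly the symmetries of a regular 9-gon: the dihedral group D_9, |D_9| = 18. This group acts transitively on the 9 vertices.

Yes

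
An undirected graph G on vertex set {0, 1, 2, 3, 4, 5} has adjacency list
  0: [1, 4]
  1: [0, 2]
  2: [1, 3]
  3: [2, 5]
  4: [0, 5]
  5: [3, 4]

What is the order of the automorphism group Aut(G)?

G is 2-regular and connected on 6 vertices, i.e. the cycle C_6. C_6 has 6 rotations and 6 reflections, so Aut(C_6) ≅ D_6 of order 12.

12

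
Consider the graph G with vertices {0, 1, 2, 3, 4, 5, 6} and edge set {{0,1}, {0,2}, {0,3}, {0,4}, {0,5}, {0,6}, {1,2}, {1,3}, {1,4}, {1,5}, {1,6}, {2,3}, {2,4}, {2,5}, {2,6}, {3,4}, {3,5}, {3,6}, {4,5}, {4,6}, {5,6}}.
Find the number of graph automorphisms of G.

5040

All 7 vertices are pairwise adjacent: G = K_7. Any permutation of the 7 vertices preserves K_7, so Aut(K_7) = S_7 of order 7! = 5040.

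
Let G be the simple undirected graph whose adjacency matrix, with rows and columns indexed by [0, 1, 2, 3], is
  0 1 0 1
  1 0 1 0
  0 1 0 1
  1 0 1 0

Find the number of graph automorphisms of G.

8

Every vertex has degree 2 and the graph is connected, so G is the 4-cycle C_4. The automorphisms of the 4-cycle are exactly the symmetries of a regular 4-gon: the dihedral group D_4, |D_4| = 8.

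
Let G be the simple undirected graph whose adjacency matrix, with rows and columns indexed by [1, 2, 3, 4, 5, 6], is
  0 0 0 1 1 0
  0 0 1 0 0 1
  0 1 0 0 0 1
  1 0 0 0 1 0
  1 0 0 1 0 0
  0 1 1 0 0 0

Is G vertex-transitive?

G has two connected components, {1, 4, 5} and {2, 3, 6}; each is 2-regular, so G = C_3 ⊔ C_3. Aut of a disjoint union of two copies of C_3 is the wreath product D_3 ≀ Z_2, of order 2·6² = 72. This group acts transitively on the 6 vertices.

Yes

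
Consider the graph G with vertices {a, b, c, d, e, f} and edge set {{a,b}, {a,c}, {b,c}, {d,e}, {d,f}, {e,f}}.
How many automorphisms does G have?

G has two connected components, {a, b, c} and {d, e, f}; each is 2-regular, so G = C_3 ⊔ C_3. Aut of a disjoint union of two copies of C_3 is the wreath product D_3 ≀ Z_2, of order 2·6² = 72.

72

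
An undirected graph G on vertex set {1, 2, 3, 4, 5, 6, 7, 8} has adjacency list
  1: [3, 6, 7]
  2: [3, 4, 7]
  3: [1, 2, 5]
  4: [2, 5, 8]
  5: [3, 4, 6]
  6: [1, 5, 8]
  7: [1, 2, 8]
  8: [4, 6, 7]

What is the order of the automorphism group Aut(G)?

48

G is 3-regular and bipartite on 2^3 = 8 vertices with girth 4; it is the hypercube graph Q_3. The symmetry group of the 3-cube is the hyperoctahedral group B_3 = Z_2 ≀ S_3, of order 2^3·3! = 48.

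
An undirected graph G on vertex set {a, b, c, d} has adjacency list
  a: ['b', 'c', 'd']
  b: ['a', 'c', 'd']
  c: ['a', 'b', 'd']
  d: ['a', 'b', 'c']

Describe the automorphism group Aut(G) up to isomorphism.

All 4 vertices are pairwise adjacent: G = K_4. Any permutation of the 4 vertices preserves K_4, so Aut(K_4) = S_4 of order 4! = 24.

the symmetric group on 4 letters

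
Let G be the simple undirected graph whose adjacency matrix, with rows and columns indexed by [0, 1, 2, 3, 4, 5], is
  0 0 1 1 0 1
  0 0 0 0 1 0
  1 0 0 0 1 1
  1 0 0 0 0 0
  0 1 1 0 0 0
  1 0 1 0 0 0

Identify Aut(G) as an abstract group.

1

Degrees alone do not determine every vertex (e.g. 0 and 2 both have degree 3), but their neighbour-degree multisets differ: N(0) has degrees [1, 2, 3] while N(2) has degrees [2, 2, 3]. Repeating this refinement separates all vertices, so the only automorphism is the identity.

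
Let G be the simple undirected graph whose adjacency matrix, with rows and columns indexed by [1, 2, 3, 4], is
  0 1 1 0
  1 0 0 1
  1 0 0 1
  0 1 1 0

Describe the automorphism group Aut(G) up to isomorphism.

G is 2-regular and bipartite on 2^2 = 4 vertices with girth 4; it is the hypercube graph Q_2. Aut(Q_2) consists of the signed permutations of the 2 coordinate axes: 2! permutations times 2^2 sign flips, so |Aut| = 2^2·2! = 8.

Z_2^2 ⋊ S_2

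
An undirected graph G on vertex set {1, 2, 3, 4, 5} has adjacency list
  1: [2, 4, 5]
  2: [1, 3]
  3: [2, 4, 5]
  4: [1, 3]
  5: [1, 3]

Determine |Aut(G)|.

The vertices split by degree into {1, 3} (degree 3) and {2, 4, 5} (degree 2); every edge runs between the two parts, so G is the complete bipartite graph K_{2,3}. The parts have unequal sizes, so no automorphism swaps them; each part is permuted independently, giving S_3 × S_2 of order 3!·2! = 12.

12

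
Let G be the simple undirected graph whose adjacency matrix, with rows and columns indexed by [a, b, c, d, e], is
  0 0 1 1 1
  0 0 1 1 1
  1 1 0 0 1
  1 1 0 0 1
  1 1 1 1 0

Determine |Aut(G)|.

8

Vertex e is the unique vertex of degree 4; the remaining 4 vertices each have degree 3 and induce a cycle, so G is the wheel on 5 vertices with hub e. With the hub fixed, the remaining symmetry is that of the rim cycle C_4, giving the dihedral group D_4.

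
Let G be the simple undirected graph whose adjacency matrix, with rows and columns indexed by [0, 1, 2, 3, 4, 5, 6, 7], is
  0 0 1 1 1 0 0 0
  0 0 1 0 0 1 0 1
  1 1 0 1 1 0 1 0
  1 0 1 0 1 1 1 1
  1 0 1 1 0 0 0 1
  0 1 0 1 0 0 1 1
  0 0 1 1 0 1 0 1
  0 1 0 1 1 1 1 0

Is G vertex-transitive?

Vertex 3 is the only vertex of degree 6, so every automorphism fixes it; G is not vertex-transitive.

No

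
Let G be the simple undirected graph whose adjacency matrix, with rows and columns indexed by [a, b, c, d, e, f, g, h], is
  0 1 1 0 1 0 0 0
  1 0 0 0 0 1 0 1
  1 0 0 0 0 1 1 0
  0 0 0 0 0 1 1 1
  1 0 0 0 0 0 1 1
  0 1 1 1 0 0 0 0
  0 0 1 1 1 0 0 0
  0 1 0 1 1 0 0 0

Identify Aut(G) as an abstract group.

G is 3-regular and bipartite on 2^3 = 8 vertices with girth 4; it is the hypercube graph Q_3. Aut(Q_3) consists of the signed permutations of the 3 coordinate axes: 3! permutations times 2^3 sign flips, so |Aut| = 2^3·3! = 48.

Z_2^3 ⋊ S_3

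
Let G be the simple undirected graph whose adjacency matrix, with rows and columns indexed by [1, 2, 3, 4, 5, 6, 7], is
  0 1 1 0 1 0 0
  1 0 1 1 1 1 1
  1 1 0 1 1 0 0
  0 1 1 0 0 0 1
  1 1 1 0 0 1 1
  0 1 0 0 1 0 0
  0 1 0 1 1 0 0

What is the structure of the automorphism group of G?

the trivial group

Degrees alone do not determine every vertex (e.g. 1 and 4 both have degree 3), but their neighbour-degree multisets differ: N(1) has degrees [4, 5, 6] while N(4) has degrees [3, 4, 6]. Repeating this refinement separates all vertices, so the only automorphism is the identity.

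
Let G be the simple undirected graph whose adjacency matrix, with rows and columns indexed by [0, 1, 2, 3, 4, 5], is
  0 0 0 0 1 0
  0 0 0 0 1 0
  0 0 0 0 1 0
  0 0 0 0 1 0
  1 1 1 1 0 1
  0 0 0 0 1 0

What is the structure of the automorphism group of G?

Vertex 4 has degree 5 and every other vertex has degree 1, so G is the star K_{1,5} with centre 4. The 5 leaves are pairwise interchangeable while the centre is fixed, giving Aut(G) = S_5.

the symmetric group on 5 letters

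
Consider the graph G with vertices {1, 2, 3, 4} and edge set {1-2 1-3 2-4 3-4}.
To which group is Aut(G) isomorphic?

G is 2-regular and bipartite on 2^2 = 4 vertices with girth 4; it is the hypercube graph Q_2. Aut(Q_2) consists of the signed permutations of the 2 coordinate axes: 2! permutations times 2^2 sign flips, so |Aut| = 2^2·2! = 8.

Z_2^2 ⋊ S_2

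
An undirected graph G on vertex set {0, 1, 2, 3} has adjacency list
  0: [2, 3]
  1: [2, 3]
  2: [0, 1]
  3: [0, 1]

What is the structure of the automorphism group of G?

G is 2-regular and bipartite with parts {0, 1} and {2, 3} (each part is independent and every cross-pair is an edge), so G = K_{2,2}. Aut(K_{2,2}) is the wreath product S_2 ≀ Z_2: permute within each part, then optionally swap the parts; |Aut| = 2·(2!)² = 8.

S_2 ≀ Z_2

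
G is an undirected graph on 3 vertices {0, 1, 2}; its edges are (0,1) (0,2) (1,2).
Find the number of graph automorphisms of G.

6

Every vertex has degree 2, so G is the complete graph K_3. Any permutation of the 3 vertices preserves K_3, so Aut(K_3) = S_3 of order 3! = 6.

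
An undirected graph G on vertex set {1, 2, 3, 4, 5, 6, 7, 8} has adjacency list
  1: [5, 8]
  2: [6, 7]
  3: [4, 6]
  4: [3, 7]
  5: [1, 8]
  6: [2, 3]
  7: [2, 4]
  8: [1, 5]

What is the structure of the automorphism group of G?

G has two connected components, {2, 3, 4, 6, 7} and {1, 5, 8}; each is 2-regular, so G = C_5 ⊔ C_3. No automorphism exchanges components of different sizes, hence Aut(G) is the direct product D_3 × D_5, order 60.

D_3 × D_5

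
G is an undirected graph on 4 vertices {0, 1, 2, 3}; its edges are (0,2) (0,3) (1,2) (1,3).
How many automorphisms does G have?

8

Every vertex has degree 2 and the graph is connected, so G is the 4-cycle C_4. The automorphisms of the 4-cycle are exactly the symmetries of a regular 4-gon: the dihedral group D_4, |D_4| = 8.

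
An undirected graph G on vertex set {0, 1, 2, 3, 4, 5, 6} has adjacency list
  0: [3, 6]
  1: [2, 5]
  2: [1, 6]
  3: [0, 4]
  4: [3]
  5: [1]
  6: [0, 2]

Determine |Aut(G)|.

The degree sequence is [2, 2, 2, 2, 1, 1, 2]; the two degree-1 vertices 4 and 5 are the ends of a path, so G = P_7. A path has exactly one nontrivial symmetry — reversal — giving Aut(G) of order 2.

2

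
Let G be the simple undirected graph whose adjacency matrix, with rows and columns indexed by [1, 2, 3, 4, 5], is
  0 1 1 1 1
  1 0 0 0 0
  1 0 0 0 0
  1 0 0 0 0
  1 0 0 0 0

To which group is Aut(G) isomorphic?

Vertex 1 has degree 4 and every other vertex has degree 1, so G is the star K_{1,4} with centre 1. The 4 leaves are pairwise interchangeable while the centre is fixed, giving Aut(G) = S_4.

the symmetric group on 4 letters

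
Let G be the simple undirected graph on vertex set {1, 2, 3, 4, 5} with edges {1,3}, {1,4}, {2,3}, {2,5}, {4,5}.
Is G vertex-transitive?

Yes

G is 2-regular and connected on 5 vertices, i.e. the cycle C_5. The automorphisms of the 5-cycle are exactly the symmetries of a regular 5-gon: the dihedral group D_5, |D_5| = 10. Under this action every vertex can be carried to every other, so G is vertex-transitive.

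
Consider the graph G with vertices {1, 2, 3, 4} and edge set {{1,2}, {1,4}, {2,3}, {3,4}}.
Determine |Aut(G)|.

G is 2-regular and bipartite on 2^2 = 4 vertices with girth 4; it is the hypercube graph Q_2. Aut(Q_2) consists of the signed permutations of the 2 coordinate axes: 2! permutations times 2^2 sign flips, so |Aut| = 2^2·2! = 8.

8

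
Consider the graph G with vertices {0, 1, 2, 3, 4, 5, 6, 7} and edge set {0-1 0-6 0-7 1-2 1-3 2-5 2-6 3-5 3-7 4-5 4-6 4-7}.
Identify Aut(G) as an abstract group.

G is 3-regular and bipartite on 2^3 = 8 vertices with girth 4; it is the hypercube graph Q_3. Aut(Q_3) consists of the signed permutations of the 3 coordinate axes: 3! permutations times 2^3 sign flips, so |Aut| = 2^3·3! = 48.

Z_2^3 ⋊ S_3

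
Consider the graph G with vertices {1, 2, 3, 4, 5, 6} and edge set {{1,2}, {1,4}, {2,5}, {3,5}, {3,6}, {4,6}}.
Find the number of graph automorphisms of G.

12

Every vertex has degree 2 and the graph is connected, so G is the 6-cycle C_6. C_6 has 6 rotations and 6 reflections, so Aut(C_6) ≅ D_6 of order 12.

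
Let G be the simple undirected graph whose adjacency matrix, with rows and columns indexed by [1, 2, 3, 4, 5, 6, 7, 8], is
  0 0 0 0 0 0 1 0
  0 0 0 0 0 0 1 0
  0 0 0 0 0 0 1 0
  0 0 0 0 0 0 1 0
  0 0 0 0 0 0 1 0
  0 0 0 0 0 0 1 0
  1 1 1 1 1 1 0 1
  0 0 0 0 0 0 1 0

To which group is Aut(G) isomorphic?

S_7

Vertex 7 has degree 7 and every other vertex has degree 1, so G is the star K_{1,7} with centre 7. The 7 leaves are pairwise interchangeable while the centre is fixed, giving Aut(G) = S_7.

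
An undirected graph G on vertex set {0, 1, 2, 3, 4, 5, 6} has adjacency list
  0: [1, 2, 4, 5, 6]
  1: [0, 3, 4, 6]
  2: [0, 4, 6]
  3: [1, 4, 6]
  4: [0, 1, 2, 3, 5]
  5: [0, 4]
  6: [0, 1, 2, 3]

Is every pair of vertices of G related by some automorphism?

Vertex 5 is the only vertex of degree 2, so every automorphism fixes it; G is not vertex-transitive.

No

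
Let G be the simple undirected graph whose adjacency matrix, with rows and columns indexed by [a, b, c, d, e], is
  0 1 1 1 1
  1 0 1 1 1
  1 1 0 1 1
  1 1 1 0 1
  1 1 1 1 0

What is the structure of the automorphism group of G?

the symmetric group on 5 letters

Every vertex has degree 4, so G is the complete graph K_5. Every bijection on the vertex set is an automorphism of K_5; hence Aut(K_5) ≅ S_5, order 120.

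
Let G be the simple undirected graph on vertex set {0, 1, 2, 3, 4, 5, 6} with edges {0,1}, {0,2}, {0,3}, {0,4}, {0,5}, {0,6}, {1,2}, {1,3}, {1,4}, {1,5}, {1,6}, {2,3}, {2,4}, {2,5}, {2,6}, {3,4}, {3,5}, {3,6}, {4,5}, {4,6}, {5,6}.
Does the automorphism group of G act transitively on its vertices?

All 7 vertices are pairwise adjacent: G = K_7. Every bijection on the vertex set is an automorphism of K_7; hence Aut(K_7) ≅ S_7, order 5040. Under this action every vertex can be carried to every other, so G is vertex-transitive.

Yes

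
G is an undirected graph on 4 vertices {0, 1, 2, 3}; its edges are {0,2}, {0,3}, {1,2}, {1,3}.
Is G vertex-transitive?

Yes

G is 2-regular and bipartite with parts {2, 3} and {0, 1} (each part is independent and every cross-pair is an edge), so G = K_{2,2}. Aut(K_{2,2}) is the wreath product S_2 ≀ Z_2: permute within each part, then optionally swap the parts; |Aut| = 2·(2!)² = 8. Under this action every vertex can be carried to every other, so G is vertex-transitive.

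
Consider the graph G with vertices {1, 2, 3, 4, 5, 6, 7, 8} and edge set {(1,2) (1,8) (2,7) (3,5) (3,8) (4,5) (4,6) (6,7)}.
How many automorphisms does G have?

16

Every vertex has degree 2 and the graph is connected, so G is the 8-cycle C_8. The automorphisms of the 8-cycle are exactly the symmetries of a regular 8-gon: the dihedral group D_8, |D_8| = 16.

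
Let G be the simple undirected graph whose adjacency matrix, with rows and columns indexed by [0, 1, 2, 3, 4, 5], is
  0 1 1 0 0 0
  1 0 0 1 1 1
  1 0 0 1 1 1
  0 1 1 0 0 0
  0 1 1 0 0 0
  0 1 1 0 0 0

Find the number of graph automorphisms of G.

48

The vertices split by degree into {1, 2} (degree 4) and {0, 3, 4, 5} (degree 2); every edge runs between the two parts, so G is the complete bipartite graph K_{2,4}. The parts have unequal sizes, so no automorphism swaps them; each part is permuted independently, giving S_4 × S_2 of order 4!·2! = 48.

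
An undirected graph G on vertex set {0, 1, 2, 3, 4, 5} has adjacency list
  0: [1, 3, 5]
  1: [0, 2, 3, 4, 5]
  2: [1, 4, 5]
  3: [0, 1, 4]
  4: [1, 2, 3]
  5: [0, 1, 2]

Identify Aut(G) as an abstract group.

the dihedral group of order 10

Vertex 1 is the unique vertex of degree 5; the remaining 5 vertices each have degree 3 and induce a cycle, so G is the wheel on 6 vertices with hub 1. Every automorphism fixes the hub and acts on the rim 5-cycle, so Aut(G) ≅ Aut(C_5) = D_5 of order 10.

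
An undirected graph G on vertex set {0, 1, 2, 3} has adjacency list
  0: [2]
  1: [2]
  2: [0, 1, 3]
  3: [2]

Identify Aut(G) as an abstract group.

Vertex 2 has degree 3 and every other vertex has degree 1, so G is the star K_{1,3} with centre 2. The 3 leaves are pairwise interchangeable while the centre is fixed, giving Aut(G) = S_3.

S_3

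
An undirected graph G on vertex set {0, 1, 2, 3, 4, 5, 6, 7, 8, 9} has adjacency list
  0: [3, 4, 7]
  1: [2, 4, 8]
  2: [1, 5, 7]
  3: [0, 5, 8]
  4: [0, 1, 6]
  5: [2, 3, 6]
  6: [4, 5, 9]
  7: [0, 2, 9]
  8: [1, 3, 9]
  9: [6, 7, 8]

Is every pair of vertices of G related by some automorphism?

Yes

G is 3-regular on 10 vertices with no triangles and no 4-cycles (girth 5): this is the Petersen graph. Viewing the Petersen graph as the Kneser graph K(5,2) — vertices are 2-subsets of {1,…,5}, edges join disjoint pairs — its automorphisms are exactly the permutations of the 5-element set, so Aut ≅ S_5 of order 120. This group acts transitively on the 10 vertices.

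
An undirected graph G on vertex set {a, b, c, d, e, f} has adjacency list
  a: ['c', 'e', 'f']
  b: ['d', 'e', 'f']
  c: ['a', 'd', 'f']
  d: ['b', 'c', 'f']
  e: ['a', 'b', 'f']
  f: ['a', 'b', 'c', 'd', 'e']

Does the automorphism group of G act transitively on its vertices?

Vertex f is the only vertex of degree 5, so every automorphism fixes it; G is not vertex-transitive.

No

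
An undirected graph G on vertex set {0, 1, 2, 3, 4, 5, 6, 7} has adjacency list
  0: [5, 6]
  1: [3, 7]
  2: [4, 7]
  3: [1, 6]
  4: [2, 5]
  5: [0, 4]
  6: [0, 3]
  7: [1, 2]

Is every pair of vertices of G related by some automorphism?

G is 2-regular and connected on 8 vertices, i.e. the cycle C_8. C_8 has 8 rotations and 8 reflections, so Aut(C_8) ≅ D_8 of order 16. This group acts transitively on the 8 vertices.

Yes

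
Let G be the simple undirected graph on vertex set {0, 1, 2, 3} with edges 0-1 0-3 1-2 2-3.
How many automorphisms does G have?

G is 2-regular and bipartite on 2^2 = 4 vertices with girth 4; it is the hypercube graph Q_2. Aut(Q_2) consists of the signed permutations of the 2 coordinate axes: 2! permutations times 2^2 sign flips, so |Aut| = 2^2·2! = 8.

8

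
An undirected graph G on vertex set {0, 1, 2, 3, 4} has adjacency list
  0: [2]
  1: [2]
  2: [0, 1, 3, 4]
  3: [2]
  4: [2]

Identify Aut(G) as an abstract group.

S_4

Vertex 2 has degree 4 and every other vertex has degree 1, so G is the star K_{1,4} with centre 2. The 4 leaves are pairwise interchangeable while the centre is fixed, giving Aut(G) = S_4.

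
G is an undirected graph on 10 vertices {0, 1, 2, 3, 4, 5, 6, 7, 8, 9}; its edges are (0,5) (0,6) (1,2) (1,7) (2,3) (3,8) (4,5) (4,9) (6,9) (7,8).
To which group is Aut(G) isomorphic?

(D_5 × D_5) ⋊ Z_2

G has two connected components, {0, 4, 5, 6, 9} and {1, 2, 3, 7, 8}; each is 2-regular, so G = C_5 ⊔ C_5. Aut of a disjoint union of two copies of C_5 is the wreath product D_5 ≀ Z_2, of order 2·10² = 200.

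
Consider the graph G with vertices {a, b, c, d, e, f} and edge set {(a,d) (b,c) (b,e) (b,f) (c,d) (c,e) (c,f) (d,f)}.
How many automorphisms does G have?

1

Degrees alone do not determine every vertex (e.g. b and d both have degree 3), but their neighbour-degree multisets differ: N(b) has degrees [2, 3, 4] while N(d) has degrees [1, 3, 4]. Repeating this refinement separates all vertices, so the only automorphism is the identity.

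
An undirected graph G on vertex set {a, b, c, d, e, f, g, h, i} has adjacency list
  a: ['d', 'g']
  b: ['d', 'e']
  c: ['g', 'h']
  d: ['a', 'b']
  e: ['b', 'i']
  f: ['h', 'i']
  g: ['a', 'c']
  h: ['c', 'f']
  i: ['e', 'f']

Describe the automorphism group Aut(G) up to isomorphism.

D_9

G is 2-regular and connected on 9 vertices, i.e. the cycle C_9. C_9 has 9 rotations and 9 reflections, so Aut(C_9) ≅ D_9 of order 18.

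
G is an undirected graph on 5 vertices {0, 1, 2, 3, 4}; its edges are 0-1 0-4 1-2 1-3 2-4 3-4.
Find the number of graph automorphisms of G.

The vertices split by degree into {1, 4} (degree 3) and {0, 2, 3} (degree 2); every edge runs between the two parts, so G is the complete bipartite graph K_{2,3}. Automorphisms preserve the bipartition setwise (since the parts differ in size) and act as S_2 × S_3 within it; |Aut| = 12.

12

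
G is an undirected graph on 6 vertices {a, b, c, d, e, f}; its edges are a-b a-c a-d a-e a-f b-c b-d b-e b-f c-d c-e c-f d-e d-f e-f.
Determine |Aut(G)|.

Every vertex has degree 5, so G is the complete graph K_6. Every bijection on the vertex set is an automorphism of K_6; hence Aut(K_6) ≅ S_6, order 720.

720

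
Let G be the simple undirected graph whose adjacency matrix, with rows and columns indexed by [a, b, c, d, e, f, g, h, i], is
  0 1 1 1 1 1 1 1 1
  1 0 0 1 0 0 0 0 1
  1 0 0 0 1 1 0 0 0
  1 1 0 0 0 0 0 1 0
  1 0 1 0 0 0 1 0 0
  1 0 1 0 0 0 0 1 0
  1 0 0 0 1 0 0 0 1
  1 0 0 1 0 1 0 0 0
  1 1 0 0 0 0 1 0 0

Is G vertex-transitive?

No

Vertex a is the only vertex of degree 8, so every automorphism fixes it; G is not vertex-transitive.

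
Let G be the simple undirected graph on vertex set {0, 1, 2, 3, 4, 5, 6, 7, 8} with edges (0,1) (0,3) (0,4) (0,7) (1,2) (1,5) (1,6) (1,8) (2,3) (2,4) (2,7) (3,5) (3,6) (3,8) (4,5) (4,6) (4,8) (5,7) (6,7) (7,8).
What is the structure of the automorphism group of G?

S_5 × S_4

The vertices split by degree into {1, 3, 4, 7} (degree 5) and {0, 2, 5, 6, 8} (degree 4); every edge runs between the two parts, so G is the complete bipartite graph K_{4,5}. Automorphisms preserve the bipartition setwise (since the parts differ in size) and act as S_5 × S_4 within it; |Aut| = 2880.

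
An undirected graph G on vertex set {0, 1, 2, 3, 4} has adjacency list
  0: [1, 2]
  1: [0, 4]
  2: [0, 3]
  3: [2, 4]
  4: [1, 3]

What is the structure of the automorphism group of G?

the dihedral group of order 10

G is 2-regular and connected on 5 vertices, i.e. the cycle C_5. C_5 has 5 rotations and 5 reflections, so Aut(C_5) ≅ D_5 of order 10.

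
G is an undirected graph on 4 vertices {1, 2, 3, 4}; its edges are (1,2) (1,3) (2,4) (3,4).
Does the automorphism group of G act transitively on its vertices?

Yes

G is 2-regular and connected on 4 vertices, i.e. the cycle C_4. The automorphisms of the 4-cycle are exactly the symmetries of a regular 4-gon: the dihedral group D_4, |D_4| = 8. This group acts transitively on the 4 vertices.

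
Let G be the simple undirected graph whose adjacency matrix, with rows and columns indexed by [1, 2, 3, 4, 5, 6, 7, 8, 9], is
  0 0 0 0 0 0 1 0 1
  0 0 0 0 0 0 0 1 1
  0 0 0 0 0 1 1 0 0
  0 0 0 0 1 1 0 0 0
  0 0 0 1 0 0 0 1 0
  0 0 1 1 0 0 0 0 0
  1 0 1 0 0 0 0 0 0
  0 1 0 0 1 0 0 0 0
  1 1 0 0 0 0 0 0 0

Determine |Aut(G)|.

18

G is 2-regular and connected on 9 vertices, i.e. the cycle C_9. C_9 has 9 rotations and 9 reflections, so Aut(C_9) ≅ D_9 of order 18.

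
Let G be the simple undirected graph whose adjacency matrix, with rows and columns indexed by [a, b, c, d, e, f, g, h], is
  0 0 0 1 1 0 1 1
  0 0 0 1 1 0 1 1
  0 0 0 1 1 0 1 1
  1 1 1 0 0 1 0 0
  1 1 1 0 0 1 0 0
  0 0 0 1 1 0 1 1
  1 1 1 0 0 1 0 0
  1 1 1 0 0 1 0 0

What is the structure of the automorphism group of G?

S_4 ≀ Z_2

G is 4-regular and bipartite with parts {a, b, c, f} and {d, e, g, h} (each part is independent and every cross-pair is an edge), so G = K_{4,4}. Aut(K_{4,4}) is the wreath product S_4 ≀ Z_2: permute within each part, then optionally swap the parts; |Aut| = 2·(4!)² = 1152.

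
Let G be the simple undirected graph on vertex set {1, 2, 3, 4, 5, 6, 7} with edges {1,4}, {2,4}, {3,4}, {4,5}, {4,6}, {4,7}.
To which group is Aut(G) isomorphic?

S_6

Vertex 4 has degree 6 and every other vertex has degree 1, so G is the star K_{1,6} with centre 4. The 6 leaves are pairwise interchangeable while the centre is fixed, giving Aut(G) = S_6.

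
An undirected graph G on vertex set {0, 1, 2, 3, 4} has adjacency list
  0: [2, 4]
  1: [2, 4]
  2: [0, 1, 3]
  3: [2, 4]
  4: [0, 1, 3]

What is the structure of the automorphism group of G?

The vertices split by degree into {2, 4} (degree 3) and {0, 1, 3} (degree 2); every edge runs between the two parts, so G is the complete bipartite graph K_{2,3}. The parts have unequal sizes, so no automorphism swaps them; each part is permuted independently, giving S_2 × S_3 of order 2!·3! = 12.

S_2 × S_3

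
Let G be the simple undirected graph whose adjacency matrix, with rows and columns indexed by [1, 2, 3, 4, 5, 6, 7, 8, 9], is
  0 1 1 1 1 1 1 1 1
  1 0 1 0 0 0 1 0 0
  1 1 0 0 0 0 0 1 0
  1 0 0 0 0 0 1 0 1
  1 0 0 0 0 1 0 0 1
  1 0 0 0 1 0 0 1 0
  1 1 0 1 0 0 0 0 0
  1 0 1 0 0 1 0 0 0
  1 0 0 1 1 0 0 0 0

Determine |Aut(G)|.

16

Vertex 1 is the unique vertex of degree 8; the remaining 8 vertices each have degree 3 and induce a cycle, so G is the wheel on 9 vertices with hub 1. With the hub fixed, the remaining symmetry is that of the rim cycle C_8, giving the dihedral group D_8.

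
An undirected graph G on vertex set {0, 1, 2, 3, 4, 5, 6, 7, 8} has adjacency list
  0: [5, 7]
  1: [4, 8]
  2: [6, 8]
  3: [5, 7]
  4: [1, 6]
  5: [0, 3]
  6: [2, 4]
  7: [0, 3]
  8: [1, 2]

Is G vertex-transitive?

G has two connected components, {1, 2, 4, 6, 8} and {0, 3, 5, 7}; each is 2-regular, so G = C_5 ⊔ C_4. The orbit of 0 under Aut(G) is {0, 3, 5, 7}, which does not contain 1, so G is not vertex-transitive.

No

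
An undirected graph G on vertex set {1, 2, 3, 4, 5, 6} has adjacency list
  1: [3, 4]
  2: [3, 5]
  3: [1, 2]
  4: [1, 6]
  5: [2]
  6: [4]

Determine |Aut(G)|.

The degree sequence is [2, 2, 2, 2, 1, 1]; the two degree-1 vertices 5 and 6 are the ends of a path, so G = P_6. A path has exactly one nontrivial symmetry — reversal — giving Aut(G) of order 2.

2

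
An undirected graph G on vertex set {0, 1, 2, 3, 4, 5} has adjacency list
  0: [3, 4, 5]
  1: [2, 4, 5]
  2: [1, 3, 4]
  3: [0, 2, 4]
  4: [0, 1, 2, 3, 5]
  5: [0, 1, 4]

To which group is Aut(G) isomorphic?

D_5

Vertex 4 is the unique vertex of degree 5; the remaining 5 vertices each have degree 3 and induce a cycle, so G is the wheel on 6 vertices with hub 4. Every automorphism fixes the hub and acts on the rim 5-cycle, so Aut(G) ≅ Aut(C_5) = D_5 of order 10.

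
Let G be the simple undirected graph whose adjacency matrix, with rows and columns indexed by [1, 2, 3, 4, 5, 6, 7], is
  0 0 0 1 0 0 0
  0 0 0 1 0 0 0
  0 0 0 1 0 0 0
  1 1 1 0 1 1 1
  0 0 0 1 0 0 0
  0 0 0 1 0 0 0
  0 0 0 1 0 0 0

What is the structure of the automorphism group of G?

Vertex 4 has degree 6 and every other vertex has degree 1, so G is the star K_{1,6} with centre 4. The 6 leaves are pairwise interchangeable while the centre is fixed, giving Aut(G) = S_6.

S_6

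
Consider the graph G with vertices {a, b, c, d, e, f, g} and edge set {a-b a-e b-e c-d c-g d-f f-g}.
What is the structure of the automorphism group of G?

G has two connected components, {c, d, f, g} and {a, b, e}; each is 2-regular, so G = C_4 ⊔ C_3. The components are non-isomorphic (different sizes), so Aut(G) = Aut(C_3) × Aut(C_4) = D_3 × D_4 of order 6·8 = 48.

D_3 × D_4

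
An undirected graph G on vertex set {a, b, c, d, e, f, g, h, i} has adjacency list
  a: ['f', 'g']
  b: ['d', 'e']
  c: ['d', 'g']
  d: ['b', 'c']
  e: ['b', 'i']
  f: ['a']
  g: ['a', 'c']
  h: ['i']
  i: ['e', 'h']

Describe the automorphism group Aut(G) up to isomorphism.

the cyclic group of order 2

The degree sequence is [2, 2, 2, 2, 2, 1, 2, 1, 2]; the two degree-1 vertices f and h are the ends of a path, so G = P_9. A path has exactly one nontrivial symmetry — reversal — giving Aut(G) of order 2.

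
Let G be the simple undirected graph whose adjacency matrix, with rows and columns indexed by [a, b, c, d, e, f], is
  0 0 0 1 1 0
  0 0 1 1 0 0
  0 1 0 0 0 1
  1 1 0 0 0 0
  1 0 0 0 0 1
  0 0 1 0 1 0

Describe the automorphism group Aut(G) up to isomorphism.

D_6

Every vertex has degree 2 and the graph is connected, so G is the 6-cycle C_6. The automorphisms of the 6-cycle are exactly the symmetries of a regular 6-gon: the dihedral group D_6, |D_6| = 12.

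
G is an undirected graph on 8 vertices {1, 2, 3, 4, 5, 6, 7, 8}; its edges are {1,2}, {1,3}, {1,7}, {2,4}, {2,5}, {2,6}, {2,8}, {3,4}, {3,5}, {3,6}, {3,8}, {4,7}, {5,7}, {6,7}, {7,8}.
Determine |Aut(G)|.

720

The vertices split by degree into {2, 3, 7} (degree 5) and {1, 4, 5, 6, 8} (degree 3); every edge runs between the two parts, so G is the complete bipartite graph K_{3,5}. Automorphisms preserve the bipartition setwise (since the parts differ in size) and act as S_5 × S_3 within it; |Aut| = 720.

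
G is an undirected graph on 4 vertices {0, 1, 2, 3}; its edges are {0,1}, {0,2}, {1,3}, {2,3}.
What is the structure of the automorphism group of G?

D_4

Every vertex has degree 2 and the graph is connected, so G is the 4-cycle C_4. C_4 has 4 rotations and 4 reflections, so Aut(C_4) ≅ D_4 of order 8.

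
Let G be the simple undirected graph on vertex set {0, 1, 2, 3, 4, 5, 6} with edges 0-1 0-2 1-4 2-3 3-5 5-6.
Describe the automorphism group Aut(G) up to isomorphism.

The degree sequence is [2, 2, 2, 2, 1, 2, 1]; the two degree-1 vertices 4 and 6 are the ends of a path, so G = P_7. A path has exactly one nontrivial symmetry — reversal — giving Aut(G) of order 2.

C_2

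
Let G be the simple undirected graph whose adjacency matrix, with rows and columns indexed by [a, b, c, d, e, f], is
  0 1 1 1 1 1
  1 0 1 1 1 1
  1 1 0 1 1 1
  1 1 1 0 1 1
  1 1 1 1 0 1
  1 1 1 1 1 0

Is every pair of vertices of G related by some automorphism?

Every vertex has degree 5, so G is the complete graph K_6. Every bijection on the vertex set is an automorphism of K_6; hence Aut(K_6) ≅ S_6, order 720. This group acts transitively on the 6 vertices.

Yes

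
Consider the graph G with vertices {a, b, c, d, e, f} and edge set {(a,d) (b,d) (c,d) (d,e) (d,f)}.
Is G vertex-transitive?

Vertex d is the only vertex of degree 5, so every automorphism fixes it; G is not vertex-transitive.

No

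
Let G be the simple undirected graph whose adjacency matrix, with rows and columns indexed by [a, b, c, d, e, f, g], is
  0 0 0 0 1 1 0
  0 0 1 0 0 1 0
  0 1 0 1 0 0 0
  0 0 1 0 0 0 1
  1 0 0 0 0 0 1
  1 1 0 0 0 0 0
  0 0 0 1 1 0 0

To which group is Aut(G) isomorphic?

D_7

G is 2-regular and connected on 7 vertices, i.e. the cycle C_7. The automorphisms of the 7-cycle are exactly the symmetries of a regular 7-gon: the dihedral group D_7, |D_7| = 14.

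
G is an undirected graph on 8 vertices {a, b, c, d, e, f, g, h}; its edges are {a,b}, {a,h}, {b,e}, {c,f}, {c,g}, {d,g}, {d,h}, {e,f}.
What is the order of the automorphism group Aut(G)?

16

G is 2-regular and connected on 8 vertices, i.e. the cycle C_8. C_8 has 8 rotations and 8 reflections, so Aut(C_8) ≅ D_8 of order 16.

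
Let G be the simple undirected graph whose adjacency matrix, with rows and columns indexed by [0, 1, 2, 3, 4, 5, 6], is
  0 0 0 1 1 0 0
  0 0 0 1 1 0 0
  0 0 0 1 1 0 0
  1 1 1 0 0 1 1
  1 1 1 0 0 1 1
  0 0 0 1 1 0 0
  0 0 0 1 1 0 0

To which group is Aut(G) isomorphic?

The vertices split by degree into {3, 4} (degree 5) and {0, 1, 2, 5, 6} (degree 2); every edge runs between the two parts, so G is the complete bipartite graph K_{2,5}. The parts have unequal sizes, so no automorphism swaps them; each part is permuted independently, giving S_5 × S_2 of order 5!·2! = 240.

S_5 × S_2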